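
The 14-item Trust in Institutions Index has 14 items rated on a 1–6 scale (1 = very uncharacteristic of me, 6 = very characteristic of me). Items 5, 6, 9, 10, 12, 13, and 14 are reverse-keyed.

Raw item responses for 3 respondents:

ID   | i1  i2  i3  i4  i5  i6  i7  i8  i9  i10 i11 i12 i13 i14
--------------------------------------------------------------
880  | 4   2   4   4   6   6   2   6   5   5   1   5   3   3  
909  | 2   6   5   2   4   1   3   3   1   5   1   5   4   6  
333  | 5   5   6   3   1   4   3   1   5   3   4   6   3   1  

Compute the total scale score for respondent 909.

45

Respondent 909 raw: 2, 6, 5, 2, 4, 1, 3, 3, 1, 5, 1, 5, 4, 6.
Reverse-coded (reversed = (1+6) − raw = 7 − raw):
  item 1: 2
  item 2: 6
  item 3: 5
  item 4: 2
  item 5: 7 − 4 = 3
  item 6: 7 − 1 = 6
  item 7: 3
  item 8: 3
  item 9: 7 − 1 = 6
  item 10: 7 − 5 = 2
  item 11: 1
  item 12: 7 − 5 = 2
  item 13: 7 − 4 = 3
  item 14: 7 − 6 = 1
Sum = 2 + 6 + 5 + 2 + 3 + 6 + 3 + 3 + 6 + 2 + 1 + 2 + 3 + 1 = 45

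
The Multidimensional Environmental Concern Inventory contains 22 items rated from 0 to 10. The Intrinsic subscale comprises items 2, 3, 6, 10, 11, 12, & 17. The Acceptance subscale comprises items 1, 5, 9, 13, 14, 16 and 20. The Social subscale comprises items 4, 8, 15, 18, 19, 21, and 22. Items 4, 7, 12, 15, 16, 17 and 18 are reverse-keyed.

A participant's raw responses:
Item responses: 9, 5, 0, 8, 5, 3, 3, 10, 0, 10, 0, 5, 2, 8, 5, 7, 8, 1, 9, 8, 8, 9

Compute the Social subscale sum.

52

Social items: 4, 8, 15, 18, 19, 21, 22.
Of these, items 4, 15, & 18 are reverse-keyed; on a 0–10 scale, reversed = 10 − raw.
  item 4: 10 − 8 = 2
  item 8: 10
  item 15: 10 − 5 = 5
  item 18: 10 − 1 = 9
  item 19: 9
  item 21: 8
  item 22: 9
Sum = 2 + 10 + 5 + 9 + 9 + 8 + 9 = 52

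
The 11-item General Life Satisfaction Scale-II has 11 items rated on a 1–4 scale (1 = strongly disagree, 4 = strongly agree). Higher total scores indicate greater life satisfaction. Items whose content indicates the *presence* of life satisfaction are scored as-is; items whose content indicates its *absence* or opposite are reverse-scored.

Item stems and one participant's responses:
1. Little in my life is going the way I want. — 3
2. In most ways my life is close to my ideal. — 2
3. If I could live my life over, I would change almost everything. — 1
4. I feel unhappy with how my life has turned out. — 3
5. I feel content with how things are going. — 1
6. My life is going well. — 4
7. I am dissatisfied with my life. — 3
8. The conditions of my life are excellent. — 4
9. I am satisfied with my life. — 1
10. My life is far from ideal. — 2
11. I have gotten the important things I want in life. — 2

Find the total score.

27

Items 1, 3, 4, 7, 10 describe the absence/opposite of life satisfaction → reverse-score.
reversed = (1+4) − raw = 5 − raw.
  item 1: 5 − 3 = 2
  item 2: 2
  item 3: 5 − 1 = 4
  item 4: 5 − 3 = 2
  item 5: 1
  item 6: 4
  item 7: 5 − 3 = 2
  item 8: 4
  item 9: 1
  item 10: 5 − 2 = 3
  item 11: 2
Total = 2 + 2 + 4 + 2 + 1 + 4 + 2 + 4 + 1 + 3 + 2 = 27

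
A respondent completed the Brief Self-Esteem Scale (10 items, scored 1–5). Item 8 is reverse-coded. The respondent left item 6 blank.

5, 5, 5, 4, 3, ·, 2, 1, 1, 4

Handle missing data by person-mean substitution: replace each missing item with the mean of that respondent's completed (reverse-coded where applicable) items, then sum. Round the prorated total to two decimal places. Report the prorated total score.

Reverse-coded (on a 1–5 scale, reversed = 6 − raw):
  item 8: 6 − 1 = 5
Completed scored items (9 of 10): 5, 5, 5, 4, 3, 2, 5, 1, 4; sum = 34.
Person mean = 34 / 9 ≈ 3.7778
Prorated total = (34 / 9) × 10 = 37.78 (to 2 dp)

37.78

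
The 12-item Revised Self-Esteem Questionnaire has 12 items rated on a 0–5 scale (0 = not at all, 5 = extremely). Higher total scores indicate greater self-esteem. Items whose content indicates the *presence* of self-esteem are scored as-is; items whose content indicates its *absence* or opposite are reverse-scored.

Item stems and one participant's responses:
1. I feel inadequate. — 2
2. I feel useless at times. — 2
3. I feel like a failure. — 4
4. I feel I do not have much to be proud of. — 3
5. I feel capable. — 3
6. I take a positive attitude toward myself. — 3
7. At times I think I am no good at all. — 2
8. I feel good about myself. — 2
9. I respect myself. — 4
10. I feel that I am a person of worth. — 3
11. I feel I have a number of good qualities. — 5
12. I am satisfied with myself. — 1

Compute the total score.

Items 1, 2, 3, 4, 7 describe the absence/opposite of self-esteem → reverse-score.
reversed = (0+5) − raw = 5 − raw.
  item 1: 5 − 2 = 3
  item 2: 5 − 2 = 3
  item 3: 5 − 4 = 1
  item 4: 5 − 3 = 2
  item 5: 3
  item 6: 3
  item 7: 5 − 2 = 3
  item 8: 2
  item 9: 4
  item 10: 3
  item 11: 5
  item 12: 1
Total = 3 + 3 + 1 + 2 + 3 + 3 + 3 + 2 + 4 + 3 + 5 + 1 = 33

33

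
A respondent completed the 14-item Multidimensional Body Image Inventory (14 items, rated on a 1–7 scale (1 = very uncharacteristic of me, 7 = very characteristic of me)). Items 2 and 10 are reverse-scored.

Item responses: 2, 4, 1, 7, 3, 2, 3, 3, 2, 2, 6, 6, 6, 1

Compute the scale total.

Reversing items 2 & 10 with 8 − raw:
Total = 2 + (8−4) + 1 + 7 + 3 + 2 + 3 + 3 + 2 + (8−2) + 6 + 6 + 6 + 1
      = 2 + 4 + 1 + 7 + 3 + 2 + 3 + 3 + 2 + 6 + 6 + 6 + 6 + 1 = 52

52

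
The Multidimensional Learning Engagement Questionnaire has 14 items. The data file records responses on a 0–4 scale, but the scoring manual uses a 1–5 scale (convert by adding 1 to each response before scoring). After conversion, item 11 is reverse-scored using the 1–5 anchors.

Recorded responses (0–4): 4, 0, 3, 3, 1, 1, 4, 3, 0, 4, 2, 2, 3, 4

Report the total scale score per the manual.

Convert to 1–5: 5, 1, 4, 4, 2, 2, 5, 4, 1, 5, 3, 3, 4, 5
Reverse-coded (reversed = (1+5) − raw = 6 − raw):
  item 11: 6 − 3 = 3
Scored: 5, 1, 4, 4, 2, 2, 5, 4, 1, 5, 3, 3, 4, 5
Total = 48

48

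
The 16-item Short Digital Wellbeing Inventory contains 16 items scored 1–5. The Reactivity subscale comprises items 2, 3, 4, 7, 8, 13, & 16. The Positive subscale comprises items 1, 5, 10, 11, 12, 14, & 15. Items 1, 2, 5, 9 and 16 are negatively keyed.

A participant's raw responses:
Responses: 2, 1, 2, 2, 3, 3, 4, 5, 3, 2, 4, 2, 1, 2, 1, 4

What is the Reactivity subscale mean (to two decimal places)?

Reactivity items: 2, 3, 4, 7, 8, 13, 16.
Of these, items 2 & 16 are negatively keyed; on a 1–5 scale, reversed = 6 − raw.
  item 2: 6 − 1 = 5
  item 3: 2
  item 4: 2
  item 7: 4
  item 8: 5
  item 13: 1
  item 16: 6 − 4 = 2
Sum = 5 + 2 + 2 + 4 + 5 + 1 + 2 = 21
Mean = 21 / 7 = 3.00

3.00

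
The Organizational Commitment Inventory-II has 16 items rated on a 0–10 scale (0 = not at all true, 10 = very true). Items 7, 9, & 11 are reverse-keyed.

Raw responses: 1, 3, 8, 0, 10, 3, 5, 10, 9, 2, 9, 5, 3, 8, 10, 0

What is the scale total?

70

Reverse-coded items (reverse-coded value = 10 − response):
  item 7: 10 − 5 = 5
  item 9: 10 − 9 = 1
  item 11: 10 − 9 = 1
Scored items: 1, 3, 8, 0, 10, 3, 5, 10, 1, 2, 1, 5, 3, 8, 10, 0
Total = 1 + 3 + 8 + 0 + 10 + 3 + 5 + 10 + 1 + 2 + 1 + 5 + 3 + 8 + 10 + 0 = 70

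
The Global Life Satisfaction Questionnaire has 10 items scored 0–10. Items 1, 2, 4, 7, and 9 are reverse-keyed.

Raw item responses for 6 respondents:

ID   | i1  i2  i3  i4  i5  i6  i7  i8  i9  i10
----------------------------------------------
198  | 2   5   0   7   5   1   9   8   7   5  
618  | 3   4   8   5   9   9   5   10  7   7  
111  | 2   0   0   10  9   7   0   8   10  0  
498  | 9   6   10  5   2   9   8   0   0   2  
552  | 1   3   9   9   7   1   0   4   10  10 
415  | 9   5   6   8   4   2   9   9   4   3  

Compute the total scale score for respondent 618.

69

Respondent 618 raw: 3, 4, 8, 5, 9, 9, 5, 10, 7, 7.
Reverse-coded (reversed = (0+10) − raw = 10 − raw):
  item 1: 10 − 3 = 7
  item 2: 10 − 4 = 6
  item 3: 8
  item 4: 10 − 5 = 5
  item 5: 9
  item 6: 9
  item 7: 10 − 5 = 5
  item 8: 10
  item 9: 10 − 7 = 3
  item 10: 7
Sum = 7 + 6 + 8 + 5 + 9 + 9 + 5 + 10 + 3 + 7 = 69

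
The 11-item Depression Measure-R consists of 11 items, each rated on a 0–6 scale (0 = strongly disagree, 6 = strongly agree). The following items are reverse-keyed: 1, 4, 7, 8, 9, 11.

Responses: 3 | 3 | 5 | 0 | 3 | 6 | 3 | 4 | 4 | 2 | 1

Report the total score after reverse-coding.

Apply reverse scoring (on a 0–6 scale, reversed = 6 − raw):
  item 1: 6 − 3 = 3
  item 4: 6 − 0 = 6
  item 7: 6 − 3 = 3
  item 8: 6 − 4 = 2
  item 9: 6 − 4 = 2
  item 11: 6 − 1 = 5
Scored responses: 3, 3, 5, 6, 3, 6, 3, 2, 2, 2, 5
Total = 3 + 3 + 5 + 6 + 3 + 6 + 3 + 2 + 2 + 2 + 5 = 40

40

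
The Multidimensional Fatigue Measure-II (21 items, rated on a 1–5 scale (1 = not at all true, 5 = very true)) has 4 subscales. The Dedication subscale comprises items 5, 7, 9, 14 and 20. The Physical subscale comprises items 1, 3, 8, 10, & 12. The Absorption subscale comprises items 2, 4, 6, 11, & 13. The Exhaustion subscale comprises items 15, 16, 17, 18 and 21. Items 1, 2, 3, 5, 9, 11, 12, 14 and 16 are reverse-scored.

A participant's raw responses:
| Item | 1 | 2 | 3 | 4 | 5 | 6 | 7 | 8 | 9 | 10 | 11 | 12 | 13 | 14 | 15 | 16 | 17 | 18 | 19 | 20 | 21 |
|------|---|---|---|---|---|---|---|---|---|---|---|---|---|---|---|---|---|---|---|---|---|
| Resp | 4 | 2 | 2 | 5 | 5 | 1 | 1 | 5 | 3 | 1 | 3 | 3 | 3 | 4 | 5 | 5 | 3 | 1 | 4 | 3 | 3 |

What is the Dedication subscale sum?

10

Dedication items: 5, 7, 9, 14, 20.
Of these, items 5, 9, & 14 are reverse-scored; reversed = (1+5) − raw = 6 − raw.
  item 5: 6 − 5 = 1
  item 7: 1
  item 9: 6 − 3 = 3
  item 14: 6 − 4 = 2
  item 20: 3
Sum = 1 + 1 + 3 + 2 + 3 = 10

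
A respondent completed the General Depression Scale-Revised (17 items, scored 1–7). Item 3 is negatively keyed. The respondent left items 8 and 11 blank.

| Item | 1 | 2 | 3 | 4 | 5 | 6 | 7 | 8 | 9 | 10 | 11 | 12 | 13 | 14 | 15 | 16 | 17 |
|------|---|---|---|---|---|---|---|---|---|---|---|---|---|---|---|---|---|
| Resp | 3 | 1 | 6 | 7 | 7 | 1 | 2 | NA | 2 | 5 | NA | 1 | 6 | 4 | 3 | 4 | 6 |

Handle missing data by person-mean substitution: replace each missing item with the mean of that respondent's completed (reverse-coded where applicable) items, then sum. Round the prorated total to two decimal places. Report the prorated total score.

Reverse-coded (on a 1–7 scale, reversed = 8 − raw):
  item 3: 8 − 6 = 2
Completed scored items (15 of 17): 3, 1, 2, 7, 7, 1, 2, 2, 5, 1, 6, 4, 3, 4, 6; sum = 54.
Person mean = 54 / 15 ≈ 3.6000
Prorated total = (54 / 15) × 17 = 61.20 (to 2 dp)

61.20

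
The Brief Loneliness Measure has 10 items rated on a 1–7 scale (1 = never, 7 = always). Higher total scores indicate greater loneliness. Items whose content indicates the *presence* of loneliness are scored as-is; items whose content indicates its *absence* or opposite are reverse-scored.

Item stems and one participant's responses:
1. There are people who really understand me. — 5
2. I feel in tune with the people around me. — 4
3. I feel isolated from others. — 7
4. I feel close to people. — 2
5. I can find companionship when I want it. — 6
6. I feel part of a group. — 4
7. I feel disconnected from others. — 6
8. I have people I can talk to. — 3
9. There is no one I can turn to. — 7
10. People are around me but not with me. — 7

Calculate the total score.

51

Items 1, 2, 4, 5, 6, 8 describe the absence/opposite of loneliness → reverse-score.
reverse-coded value = 8 − response.
  item 1: 8 − 5 = 3
  item 2: 8 − 4 = 4
  item 3: 7
  item 4: 8 − 2 = 6
  item 5: 8 − 6 = 2
  item 6: 8 − 4 = 4
  item 7: 6
  item 8: 8 − 3 = 5
  item 9: 7
  item 10: 7
Total = 3 + 4 + 7 + 6 + 2 + 4 + 6 + 5 + 7 + 7 = 51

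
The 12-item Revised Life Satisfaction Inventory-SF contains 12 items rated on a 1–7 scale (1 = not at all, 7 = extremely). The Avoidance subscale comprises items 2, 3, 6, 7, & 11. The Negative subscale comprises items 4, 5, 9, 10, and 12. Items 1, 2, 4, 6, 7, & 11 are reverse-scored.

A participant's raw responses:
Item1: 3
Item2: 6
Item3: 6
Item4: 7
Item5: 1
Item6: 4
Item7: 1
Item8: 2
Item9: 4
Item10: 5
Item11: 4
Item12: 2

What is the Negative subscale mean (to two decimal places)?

Negative items: 4, 5, 9, 10, 12.
Of these, item 4 is reverse-scored; reversed = (1+7) − raw = 8 − raw.
  item 4: 8 − 7 = 1
  item 5: 1
  item 9: 4
  item 10: 5
  item 12: 2
Sum = 1 + 1 + 4 + 5 + 2 = 13
Mean = 13 / 5 = 2.60

2.60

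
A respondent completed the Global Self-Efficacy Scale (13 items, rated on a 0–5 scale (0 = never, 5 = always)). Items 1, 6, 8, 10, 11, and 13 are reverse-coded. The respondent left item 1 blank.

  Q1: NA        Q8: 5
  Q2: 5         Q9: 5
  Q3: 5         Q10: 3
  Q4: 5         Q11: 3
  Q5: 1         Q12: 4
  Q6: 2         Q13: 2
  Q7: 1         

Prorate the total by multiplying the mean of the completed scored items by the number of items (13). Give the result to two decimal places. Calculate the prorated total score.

39.00

Reverse-coded (reverse-coded value = 5 − response):
  item 6: 5 − 2 = 3
  item 8: 5 − 5 = 0
  item 10: 5 − 3 = 2
  item 11: 5 − 3 = 2
  item 13: 5 − 2 = 3
Completed scored items (12 of 13): 5, 5, 5, 1, 3, 1, 0, 5, 2, 2, 4, 3; sum = 36.
Person mean = 36 / 12 ≈ 3.0000
Prorated total = (36 / 12) × 13 = 39.00 (to 2 dp)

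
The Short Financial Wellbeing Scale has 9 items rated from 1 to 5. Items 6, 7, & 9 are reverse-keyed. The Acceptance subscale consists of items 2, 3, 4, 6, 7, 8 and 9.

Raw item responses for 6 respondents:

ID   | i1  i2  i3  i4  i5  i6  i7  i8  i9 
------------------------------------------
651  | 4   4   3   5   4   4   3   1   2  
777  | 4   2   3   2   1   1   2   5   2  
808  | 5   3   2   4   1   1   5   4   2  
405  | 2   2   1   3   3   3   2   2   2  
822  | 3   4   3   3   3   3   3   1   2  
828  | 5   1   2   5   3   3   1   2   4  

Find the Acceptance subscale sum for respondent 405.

19

Respondent 405 raw: 2, 2, 1, 3, 3, 3, 2, 2, 2.
Acceptance items: 2, 3, 4, 6, 7, 8, 9.
Reverse-coded (reverse-coded value = 6 − response):
  item 2: 2
  item 3: 1
  item 4: 3
  item 6: 6 − 3 = 3
  item 7: 6 − 2 = 4
  item 8: 2
  item 9: 6 − 2 = 4
Sum = 2 + 1 + 3 + 3 + 4 + 2 + 4 = 19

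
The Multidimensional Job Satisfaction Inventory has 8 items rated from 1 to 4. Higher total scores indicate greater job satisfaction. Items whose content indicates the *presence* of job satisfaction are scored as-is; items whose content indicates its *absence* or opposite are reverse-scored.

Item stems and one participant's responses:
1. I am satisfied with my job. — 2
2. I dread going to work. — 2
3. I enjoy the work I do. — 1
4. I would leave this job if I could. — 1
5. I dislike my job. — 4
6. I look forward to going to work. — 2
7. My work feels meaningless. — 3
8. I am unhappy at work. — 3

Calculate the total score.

Items 2, 4, 5, 7, 8 describe the absence/opposite of job satisfaction → reverse-score.
reversed = (1+4) − raw = 5 − raw.
  item 1: 2
  item 2: 5 − 2 = 3
  item 3: 1
  item 4: 5 − 1 = 4
  item 5: 5 − 4 = 1
  item 6: 2
  item 7: 5 − 3 = 2
  item 8: 5 − 3 = 2
Total = 2 + 3 + 1 + 4 + 1 + 2 + 2 + 2 = 17

17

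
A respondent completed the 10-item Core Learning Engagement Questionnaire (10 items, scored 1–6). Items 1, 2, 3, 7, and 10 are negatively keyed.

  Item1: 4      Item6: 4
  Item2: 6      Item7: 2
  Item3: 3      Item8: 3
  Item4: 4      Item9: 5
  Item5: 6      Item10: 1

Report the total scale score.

Reverse-coded items (on a 1–6 scale, reversed = 7 − raw):
  item 1: 7 − 4 = 3
  item 2: 7 − 6 = 1
  item 3: 7 − 3 = 4
  item 7: 7 − 2 = 5
  item 10: 7 − 1 = 6
Scored items: 3, 1, 4, 4, 6, 4, 5, 3, 5, 6
Total = 3 + 1 + 4 + 4 + 6 + 4 + 5 + 3 + 5 + 6 = 41

41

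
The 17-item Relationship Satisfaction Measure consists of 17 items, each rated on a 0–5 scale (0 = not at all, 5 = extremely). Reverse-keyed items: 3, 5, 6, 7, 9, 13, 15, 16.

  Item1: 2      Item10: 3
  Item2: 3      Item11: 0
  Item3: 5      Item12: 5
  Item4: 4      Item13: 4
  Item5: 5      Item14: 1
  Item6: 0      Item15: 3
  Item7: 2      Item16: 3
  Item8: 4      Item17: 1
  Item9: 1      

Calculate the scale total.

Reverse-keyed items use 5 − raw:
  item 3: 5 − 5 = 0
  item 5: 5 − 5 = 0
  item 6: 5 − 0 = 5
  item 7: 5 − 2 = 3
  item 9: 5 − 1 = 4
  item 13: 5 − 4 = 1
  item 15: 5 − 3 = 2
  item 16: 5 − 3 = 2
After reverse-coding: 2, 3, 0, 4, 0, 5, 3, 4, 4, 3, 0, 5, 1, 1, 2, 2, 1
Total = 2 + 3 + 0 + 4 + 0 + 5 + 3 + 4 + 4 + 3 + 0 + 5 + 1 + 1 + 2 + 2 + 1 = 40

40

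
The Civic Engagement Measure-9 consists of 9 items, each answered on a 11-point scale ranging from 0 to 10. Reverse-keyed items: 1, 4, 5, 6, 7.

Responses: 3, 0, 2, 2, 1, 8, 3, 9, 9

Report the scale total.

Raw sum = 37. Reverse-keyed items: 1, 4, 5, 6, 7; their raw sum = 17.
Each reversal replaces raw with 10 − raw, changing the total by 10 − 2·raw per item.
Total = 37 + 5·10 − 2·17 = 37 + 50 − 34 = 53

53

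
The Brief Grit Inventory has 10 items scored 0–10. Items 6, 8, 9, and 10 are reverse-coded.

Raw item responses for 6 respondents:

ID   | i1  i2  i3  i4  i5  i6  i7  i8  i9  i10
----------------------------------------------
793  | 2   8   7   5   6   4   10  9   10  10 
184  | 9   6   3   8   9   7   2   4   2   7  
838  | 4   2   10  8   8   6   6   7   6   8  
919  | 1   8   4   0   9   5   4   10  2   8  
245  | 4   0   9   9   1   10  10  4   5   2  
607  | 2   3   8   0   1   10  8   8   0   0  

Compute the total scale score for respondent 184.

Respondent 184 raw: 9, 6, 3, 8, 9, 7, 2, 4, 2, 7.
Reverse-coded (on a 0–10 scale, reversed = 10 − raw):
  item 1: 9
  item 2: 6
  item 3: 3
  item 4: 8
  item 5: 9
  item 6: 10 − 7 = 3
  item 7: 2
  item 8: 10 − 4 = 6
  item 9: 10 − 2 = 8
  item 10: 10 − 7 = 3
Sum = 9 + 6 + 3 + 8 + 9 + 3 + 2 + 6 + 8 + 3 = 57

57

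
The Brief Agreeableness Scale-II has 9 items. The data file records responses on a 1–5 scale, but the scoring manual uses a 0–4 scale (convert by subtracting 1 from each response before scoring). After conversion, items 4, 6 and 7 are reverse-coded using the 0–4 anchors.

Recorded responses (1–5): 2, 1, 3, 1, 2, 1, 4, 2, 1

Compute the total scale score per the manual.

14

Convert to 0–4: 1, 0, 2, 0, 1, 0, 3, 1, 0
Reverse-coded (reversed = (0+4) − raw = 4 − raw):
  item 4: 4 − 0 = 4
  item 6: 4 − 0 = 4
  item 7: 4 − 3 = 1
Scored: 1, 0, 2, 4, 1, 4, 1, 1, 0
Total = 14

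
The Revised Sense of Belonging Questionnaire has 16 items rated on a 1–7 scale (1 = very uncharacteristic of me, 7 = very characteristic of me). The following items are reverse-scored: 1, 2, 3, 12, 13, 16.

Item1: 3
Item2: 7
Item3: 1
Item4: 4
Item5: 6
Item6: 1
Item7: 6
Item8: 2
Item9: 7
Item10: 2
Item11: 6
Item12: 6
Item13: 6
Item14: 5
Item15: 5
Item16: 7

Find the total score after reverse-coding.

Raw sum = 74. Reverse-scored items: 1, 2, 3, 12, 13, 16; their raw sum = 30.
Each reversal replaces raw with 8 − raw, changing the total by 8 − 2·raw per item.
Total = 74 + 6·8 − 2·30 = 74 + 48 − 60 = 62

62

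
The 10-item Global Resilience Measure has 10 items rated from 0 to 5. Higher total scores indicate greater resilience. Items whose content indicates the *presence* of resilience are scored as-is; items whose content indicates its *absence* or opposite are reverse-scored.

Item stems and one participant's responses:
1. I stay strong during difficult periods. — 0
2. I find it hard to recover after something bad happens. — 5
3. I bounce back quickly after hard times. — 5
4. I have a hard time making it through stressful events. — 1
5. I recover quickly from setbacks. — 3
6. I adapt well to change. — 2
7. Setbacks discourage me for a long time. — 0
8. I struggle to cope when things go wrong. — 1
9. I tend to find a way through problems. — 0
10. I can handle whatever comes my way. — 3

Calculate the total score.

26

Items 2, 4, 7, 8 describe the absence/opposite of resilience → reverse-score.
on a 0–5 scale, reversed = 5 − raw.
  item 1: 0
  item 2: 5 − 5 = 0
  item 3: 5
  item 4: 5 − 1 = 4
  item 5: 3
  item 6: 2
  item 7: 5 − 0 = 5
  item 8: 5 − 1 = 4
  item 9: 0
  item 10: 3
Total = 0 + 0 + 5 + 4 + 3 + 2 + 5 + 4 + 0 + 3 = 26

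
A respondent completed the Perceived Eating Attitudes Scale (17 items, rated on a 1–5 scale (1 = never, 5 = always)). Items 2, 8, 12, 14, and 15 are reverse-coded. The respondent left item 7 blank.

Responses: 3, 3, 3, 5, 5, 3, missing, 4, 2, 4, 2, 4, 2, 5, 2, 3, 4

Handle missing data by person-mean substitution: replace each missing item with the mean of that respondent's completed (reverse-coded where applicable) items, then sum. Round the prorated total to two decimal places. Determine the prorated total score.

51.00

Reverse-coded (reversed = (1+5) − raw = 6 − raw):
  item 2: 6 − 3 = 3
  item 8: 6 − 4 = 2
  item 12: 6 − 4 = 2
  item 14: 6 − 5 = 1
  item 15: 6 − 2 = 4
Completed scored items (16 of 17): 3, 3, 3, 5, 5, 3, 2, 2, 4, 2, 2, 2, 1, 4, 3, 4; sum = 48.
Person mean = 48 / 16 ≈ 3.0000
Prorated total = (48 / 16) × 17 = 51.00 (to 2 dp)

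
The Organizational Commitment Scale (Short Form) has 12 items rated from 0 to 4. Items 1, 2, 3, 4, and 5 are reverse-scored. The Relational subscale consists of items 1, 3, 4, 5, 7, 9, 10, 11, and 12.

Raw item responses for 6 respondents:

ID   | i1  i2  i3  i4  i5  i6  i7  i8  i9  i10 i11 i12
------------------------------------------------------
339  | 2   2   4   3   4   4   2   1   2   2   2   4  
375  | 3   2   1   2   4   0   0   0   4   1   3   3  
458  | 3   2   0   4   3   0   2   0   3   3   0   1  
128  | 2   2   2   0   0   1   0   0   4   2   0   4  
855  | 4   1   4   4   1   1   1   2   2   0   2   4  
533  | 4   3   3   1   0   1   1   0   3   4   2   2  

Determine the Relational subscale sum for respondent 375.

17

Respondent 375 raw: 3, 2, 1, 2, 4, 0, 0, 0, 4, 1, 3, 3.
Relational items: 1, 3, 4, 5, 7, 9, 10, 11, 12.
Reverse-coded (reversed = (0+4) − raw = 4 − raw):
  item 1: 4 − 3 = 1
  item 3: 4 − 1 = 3
  item 4: 4 − 2 = 2
  item 5: 4 − 4 = 0
  item 7: 0
  item 9: 4
  item 10: 1
  item 11: 3
  item 12: 3
Sum = 1 + 3 + 2 + 0 + 0 + 4 + 1 + 3 + 3 = 17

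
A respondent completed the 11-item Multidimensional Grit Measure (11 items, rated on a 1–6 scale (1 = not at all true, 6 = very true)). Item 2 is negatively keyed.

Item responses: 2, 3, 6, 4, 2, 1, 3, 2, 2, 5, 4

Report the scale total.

Apply reverse scoring (reversed = (1+6) − raw = 7 − raw):
  item 2: 7 − 3 = 4
Scored responses: 2, 4, 6, 4, 2, 1, 3, 2, 2, 5, 4
Total = 2 + 4 + 6 + 4 + 2 + 1 + 3 + 2 + 2 + 5 + 4 = 35

35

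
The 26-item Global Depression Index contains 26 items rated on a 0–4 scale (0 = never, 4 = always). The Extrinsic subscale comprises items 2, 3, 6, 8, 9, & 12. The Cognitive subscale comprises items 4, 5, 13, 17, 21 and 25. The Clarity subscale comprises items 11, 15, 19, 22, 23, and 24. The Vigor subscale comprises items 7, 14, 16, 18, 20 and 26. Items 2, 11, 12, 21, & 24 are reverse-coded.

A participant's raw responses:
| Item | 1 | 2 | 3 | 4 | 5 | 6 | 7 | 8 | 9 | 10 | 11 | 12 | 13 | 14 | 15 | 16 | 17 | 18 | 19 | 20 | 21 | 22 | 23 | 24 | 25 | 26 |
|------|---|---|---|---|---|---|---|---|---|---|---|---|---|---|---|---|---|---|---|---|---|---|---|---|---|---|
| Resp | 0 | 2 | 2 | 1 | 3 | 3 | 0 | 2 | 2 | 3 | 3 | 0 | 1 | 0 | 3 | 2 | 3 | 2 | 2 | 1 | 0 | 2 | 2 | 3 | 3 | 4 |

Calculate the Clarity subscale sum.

Clarity items: 11, 15, 19, 22, 23, 24.
Of these, items 11 & 24 are reverse-coded; reverse-coded value = 4 − response.
  item 11: 4 − 3 = 1
  item 15: 3
  item 19: 2
  item 22: 2
  item 23: 2
  item 24: 4 − 3 = 1
Sum = 1 + 3 + 2 + 2 + 2 + 1 = 11

11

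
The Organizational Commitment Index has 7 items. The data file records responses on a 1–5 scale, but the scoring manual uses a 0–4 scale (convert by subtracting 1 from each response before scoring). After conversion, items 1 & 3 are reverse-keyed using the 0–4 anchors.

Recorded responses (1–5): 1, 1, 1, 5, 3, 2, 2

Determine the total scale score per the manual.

16

Convert to 0–4: 0, 0, 0, 4, 2, 1, 1
Reverse-coded (reversed = (0+4) − raw = 4 − raw):
  item 1: 4 − 0 = 4
  item 3: 4 − 0 = 4
Scored: 4, 0, 4, 4, 2, 1, 1
Total = 16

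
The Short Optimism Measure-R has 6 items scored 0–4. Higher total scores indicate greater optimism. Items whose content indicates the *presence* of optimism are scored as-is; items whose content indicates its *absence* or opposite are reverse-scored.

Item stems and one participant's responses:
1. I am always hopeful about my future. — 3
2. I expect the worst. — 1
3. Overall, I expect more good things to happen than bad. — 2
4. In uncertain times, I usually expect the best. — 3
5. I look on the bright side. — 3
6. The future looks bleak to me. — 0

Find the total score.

18

Items 2, 6 describe the absence/opposite of optimism → reverse-score.
reverse-coded value = 4 − response.
  item 1: 3
  item 2: 4 − 1 = 3
  item 3: 2
  item 4: 3
  item 5: 3
  item 6: 4 − 0 = 4
Total = 3 + 3 + 2 + 3 + 3 + 4 = 18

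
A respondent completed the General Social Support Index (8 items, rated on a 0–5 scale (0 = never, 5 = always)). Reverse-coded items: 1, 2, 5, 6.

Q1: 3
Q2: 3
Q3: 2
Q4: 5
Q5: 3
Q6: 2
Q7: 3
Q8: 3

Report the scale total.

Apply reverse scoring (reversed = (0+5) − raw = 5 − raw):
  item 1: 5 − 3 = 2
  item 2: 5 − 3 = 2
  item 5: 5 − 3 = 2
  item 6: 5 − 2 = 3
Scored responses: 2, 2, 2, 5, 2, 3, 3, 3
Total = 2 + 2 + 2 + 5 + 2 + 3 + 3 + 3 = 22

22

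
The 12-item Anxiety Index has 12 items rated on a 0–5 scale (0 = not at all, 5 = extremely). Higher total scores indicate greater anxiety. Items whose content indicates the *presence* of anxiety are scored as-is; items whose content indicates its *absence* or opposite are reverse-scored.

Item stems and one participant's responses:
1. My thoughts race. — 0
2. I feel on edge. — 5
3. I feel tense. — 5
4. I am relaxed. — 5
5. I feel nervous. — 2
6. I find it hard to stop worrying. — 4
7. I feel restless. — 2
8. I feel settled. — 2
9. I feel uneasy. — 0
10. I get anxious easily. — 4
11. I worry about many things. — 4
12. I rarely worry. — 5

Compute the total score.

Items 4, 8, 12 describe the absence/opposite of anxiety → reverse-score.
on a 0–5 scale, reversed = 5 − raw.
  item 1: 0
  item 2: 5
  item 3: 5
  item 4: 5 − 5 = 0
  item 5: 2
  item 6: 4
  item 7: 2
  item 8: 5 − 2 = 3
  item 9: 0
  item 10: 4
  item 11: 4
  item 12: 5 − 5 = 0
Total = 0 + 5 + 5 + 0 + 2 + 4 + 2 + 3 + 0 + 4 + 4 + 0 = 29

29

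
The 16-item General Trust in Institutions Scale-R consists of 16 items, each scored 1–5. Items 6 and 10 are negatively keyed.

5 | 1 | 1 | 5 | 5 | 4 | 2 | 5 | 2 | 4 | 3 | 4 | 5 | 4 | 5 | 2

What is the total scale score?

Reversing items 6 & 10 with 6 − raw:
Total = 5 + 1 + 1 + 5 + 5 + (6−4) + 2 + 5 + 2 + (6−4) + 3 + 4 + 5 + 4 + 5 + 2
      = 5 + 1 + 1 + 5 + 5 + 2 + 2 + 5 + 2 + 2 + 3 + 4 + 5 + 4 + 5 + 2 = 53

53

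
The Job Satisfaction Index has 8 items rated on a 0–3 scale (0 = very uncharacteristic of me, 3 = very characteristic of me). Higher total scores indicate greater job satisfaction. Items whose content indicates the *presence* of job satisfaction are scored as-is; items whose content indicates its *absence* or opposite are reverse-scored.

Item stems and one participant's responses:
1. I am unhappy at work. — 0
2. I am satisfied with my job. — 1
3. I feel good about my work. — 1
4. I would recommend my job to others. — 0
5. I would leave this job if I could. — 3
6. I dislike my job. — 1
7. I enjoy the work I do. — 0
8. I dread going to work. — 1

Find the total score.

9

Items 1, 5, 6, 8 describe the absence/opposite of job satisfaction → reverse-score.
on a 0–3 scale, reversed = 3 − raw.
  item 1: 3 − 0 = 3
  item 2: 1
  item 3: 1
  item 4: 0
  item 5: 3 − 3 = 0
  item 6: 3 − 1 = 2
  item 7: 0
  item 8: 3 − 1 = 2
Total = 3 + 1 + 1 + 0 + 0 + 2 + 0 + 2 = 9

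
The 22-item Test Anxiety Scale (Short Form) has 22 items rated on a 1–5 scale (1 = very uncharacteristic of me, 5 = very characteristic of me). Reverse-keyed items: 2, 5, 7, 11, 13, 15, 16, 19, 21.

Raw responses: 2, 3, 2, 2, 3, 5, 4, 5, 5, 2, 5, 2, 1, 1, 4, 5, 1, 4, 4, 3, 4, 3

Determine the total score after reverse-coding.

58

Apply reverse scoring (reversed = (1+5) − raw = 6 − raw):
  item 2: 6 − 3 = 3
  item 5: 6 − 3 = 3
  item 7: 6 − 4 = 2
  item 11: 6 − 5 = 1
  item 13: 6 − 1 = 5
  item 15: 6 − 4 = 2
  item 16: 6 − 5 = 1
  item 19: 6 − 4 = 2
  item 21: 6 − 4 = 2
Scored responses: 2, 3, 2, 2, 3, 5, 2, 5, 5, 2, 1, 2, 5, 1, 2, 1, 1, 4, 2, 3, 2, 3
Total = 2 + 3 + 2 + 2 + 3 + 5 + 2 + 5 + 5 + 2 + 1 + 2 + 5 + 1 + 2 + 1 + 1 + 4 + 2 + 3 + 2 + 3 = 58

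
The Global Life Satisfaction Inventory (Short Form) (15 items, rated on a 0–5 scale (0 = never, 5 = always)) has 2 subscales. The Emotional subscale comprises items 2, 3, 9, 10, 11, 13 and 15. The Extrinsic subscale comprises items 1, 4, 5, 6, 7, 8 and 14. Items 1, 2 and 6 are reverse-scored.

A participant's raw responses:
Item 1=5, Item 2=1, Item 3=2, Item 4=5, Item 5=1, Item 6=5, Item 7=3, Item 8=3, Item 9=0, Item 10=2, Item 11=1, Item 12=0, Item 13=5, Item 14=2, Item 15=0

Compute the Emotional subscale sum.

Emotional items: 2, 3, 9, 10, 11, 13, 15.
Of these, item 2 is reverse-scored; reversed = (0+5) − raw = 5 − raw.
  item 2: 5 − 1 = 4
  item 3: 2
  item 9: 0
  item 10: 2
  item 11: 1
  item 13: 5
  item 15: 0
Sum = 4 + 2 + 0 + 2 + 1 + 5 + 0 = 14

14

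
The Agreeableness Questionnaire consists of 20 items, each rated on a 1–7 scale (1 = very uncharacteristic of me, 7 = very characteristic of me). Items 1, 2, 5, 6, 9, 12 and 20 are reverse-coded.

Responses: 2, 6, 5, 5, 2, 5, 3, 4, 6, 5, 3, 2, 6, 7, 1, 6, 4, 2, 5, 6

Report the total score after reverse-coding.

Reverse-coded items (reversed = (1+7) − raw = 8 − raw):
  item 1: 8 − 2 = 6
  item 2: 8 − 6 = 2
  item 5: 8 − 2 = 6
  item 6: 8 − 5 = 3
  item 9: 8 − 6 = 2
  item 12: 8 − 2 = 6
  item 20: 8 − 6 = 2
Scored items: 6, 2, 5, 5, 6, 3, 3, 4, 2, 5, 3, 6, 6, 7, 1, 6, 4, 2, 5, 2
Total = 6 + 2 + 5 + 5 + 6 + 3 + 3 + 4 + 2 + 5 + 3 + 6 + 6 + 7 + 1 + 6 + 4 + 2 + 5 + 2 = 83

83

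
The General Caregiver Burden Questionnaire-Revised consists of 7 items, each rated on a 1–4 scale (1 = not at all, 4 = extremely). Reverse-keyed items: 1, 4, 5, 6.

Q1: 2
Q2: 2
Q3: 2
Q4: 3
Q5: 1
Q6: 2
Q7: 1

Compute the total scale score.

17

Reverse-keyed items use 5 − raw:
  item 1: 5 − 2 = 3
  item 4: 5 − 3 = 2
  item 5: 5 − 1 = 4
  item 6: 5 − 2 = 3
Scored items: 3, 2, 2, 2, 4, 3, 1
Total = 3 + 2 + 2 + 2 + 4 + 3 + 1 = 17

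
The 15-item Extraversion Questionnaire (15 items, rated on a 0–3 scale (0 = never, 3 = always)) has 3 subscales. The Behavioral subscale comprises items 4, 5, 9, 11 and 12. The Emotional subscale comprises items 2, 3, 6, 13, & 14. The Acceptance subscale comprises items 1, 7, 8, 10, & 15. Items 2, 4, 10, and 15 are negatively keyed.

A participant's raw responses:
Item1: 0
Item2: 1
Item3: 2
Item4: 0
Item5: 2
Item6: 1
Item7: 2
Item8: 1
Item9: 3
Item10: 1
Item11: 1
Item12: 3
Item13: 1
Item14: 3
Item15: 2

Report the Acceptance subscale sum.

Acceptance items: 1, 7, 8, 10, 15.
Of these, items 10 and 15 are negatively keyed; on a 0–3 scale, reversed = 3 − raw.
  item 1: 0
  item 7: 2
  item 8: 1
  item 10: 3 − 1 = 2
  item 15: 3 − 2 = 1
Sum = 0 + 2 + 1 + 2 + 1 = 6

6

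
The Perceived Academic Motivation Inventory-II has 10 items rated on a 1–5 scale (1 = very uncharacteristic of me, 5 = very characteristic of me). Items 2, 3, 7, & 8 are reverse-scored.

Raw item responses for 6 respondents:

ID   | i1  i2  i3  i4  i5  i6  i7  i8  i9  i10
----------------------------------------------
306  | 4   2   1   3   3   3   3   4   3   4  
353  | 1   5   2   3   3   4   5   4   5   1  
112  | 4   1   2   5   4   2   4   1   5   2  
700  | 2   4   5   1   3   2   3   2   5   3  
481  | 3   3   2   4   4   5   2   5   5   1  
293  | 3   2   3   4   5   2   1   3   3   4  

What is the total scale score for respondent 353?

Respondent 353 raw: 1, 5, 2, 3, 3, 4, 5, 4, 5, 1.
Reverse-coded (on a 1–5 scale, reversed = 6 − raw):
  item 1: 1
  item 2: 6 − 5 = 1
  item 3: 6 − 2 = 4
  item 4: 3
  item 5: 3
  item 6: 4
  item 7: 6 − 5 = 1
  item 8: 6 − 4 = 2
  item 9: 5
  item 10: 1
Sum = 1 + 1 + 4 + 3 + 3 + 4 + 1 + 2 + 5 + 1 = 25

25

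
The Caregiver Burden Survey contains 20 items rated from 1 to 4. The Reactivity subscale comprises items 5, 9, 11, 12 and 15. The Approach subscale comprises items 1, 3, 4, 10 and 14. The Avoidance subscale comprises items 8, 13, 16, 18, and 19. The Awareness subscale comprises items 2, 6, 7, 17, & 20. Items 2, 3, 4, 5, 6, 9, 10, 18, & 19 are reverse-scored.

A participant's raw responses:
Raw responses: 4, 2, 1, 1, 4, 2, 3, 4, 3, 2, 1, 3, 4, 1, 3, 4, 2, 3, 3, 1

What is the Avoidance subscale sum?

16

Avoidance items: 8, 13, 16, 18, 19.
Of these, items 18 and 19 are reverse-scored; reversed = (1+4) − raw = 5 − raw.
  item 8: 4
  item 13: 4
  item 16: 4
  item 18: 5 − 3 = 2
  item 19: 5 − 3 = 2
Sum = 4 + 4 + 4 + 2 + 2 = 16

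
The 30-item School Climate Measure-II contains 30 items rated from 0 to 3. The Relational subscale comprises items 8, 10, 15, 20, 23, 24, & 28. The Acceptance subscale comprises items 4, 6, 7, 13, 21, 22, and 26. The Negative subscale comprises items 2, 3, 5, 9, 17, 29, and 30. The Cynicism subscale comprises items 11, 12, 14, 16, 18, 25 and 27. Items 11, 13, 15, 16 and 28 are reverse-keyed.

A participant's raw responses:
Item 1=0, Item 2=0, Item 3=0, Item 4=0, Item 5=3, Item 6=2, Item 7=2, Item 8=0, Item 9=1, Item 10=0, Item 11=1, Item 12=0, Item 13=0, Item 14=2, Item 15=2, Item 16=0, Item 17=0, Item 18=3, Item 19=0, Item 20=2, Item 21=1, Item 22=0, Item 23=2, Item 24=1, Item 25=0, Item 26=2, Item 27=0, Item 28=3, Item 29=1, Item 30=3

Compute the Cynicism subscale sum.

Cynicism items: 11, 12, 14, 16, 18, 25, 27.
Of these, items 11 and 16 are reverse-keyed; on a 0–3 scale, reversed = 3 − raw.
  item 11: 3 − 1 = 2
  item 12: 0
  item 14: 2
  item 16: 3 − 0 = 3
  item 18: 3
  item 25: 0
  item 27: 0
Sum = 2 + 0 + 2 + 3 + 3 + 0 + 0 = 10

10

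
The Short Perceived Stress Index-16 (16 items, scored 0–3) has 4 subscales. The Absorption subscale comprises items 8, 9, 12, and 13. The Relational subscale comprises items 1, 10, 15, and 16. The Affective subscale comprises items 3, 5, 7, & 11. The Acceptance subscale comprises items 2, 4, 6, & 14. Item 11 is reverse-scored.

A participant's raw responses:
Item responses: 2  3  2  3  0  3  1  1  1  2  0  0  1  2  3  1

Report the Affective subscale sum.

Affective items: 3, 5, 7, 11.
Of these, item 11 is reverse-scored; reverse-coded value = 3 − response.
  item 3: 2
  item 5: 0
  item 7: 1
  item 11: 3 − 0 = 3
Sum = 2 + 0 + 1 + 3 = 6

6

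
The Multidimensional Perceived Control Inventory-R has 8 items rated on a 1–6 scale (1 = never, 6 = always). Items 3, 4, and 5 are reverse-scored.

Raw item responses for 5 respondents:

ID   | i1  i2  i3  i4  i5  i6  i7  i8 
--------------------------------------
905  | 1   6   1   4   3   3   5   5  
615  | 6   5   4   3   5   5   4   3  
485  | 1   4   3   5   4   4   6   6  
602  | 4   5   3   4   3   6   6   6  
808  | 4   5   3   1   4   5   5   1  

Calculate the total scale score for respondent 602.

38

Respondent 602 raw: 4, 5, 3, 4, 3, 6, 6, 6.
Reverse-coded (on a 1–6 scale, reversed = 7 − raw):
  item 1: 4
  item 2: 5
  item 3: 7 − 3 = 4
  item 4: 7 − 4 = 3
  item 5: 7 − 3 = 4
  item 6: 6
  item 7: 6
  item 8: 6
Sum = 4 + 5 + 4 + 3 + 4 + 6 + 6 + 6 = 38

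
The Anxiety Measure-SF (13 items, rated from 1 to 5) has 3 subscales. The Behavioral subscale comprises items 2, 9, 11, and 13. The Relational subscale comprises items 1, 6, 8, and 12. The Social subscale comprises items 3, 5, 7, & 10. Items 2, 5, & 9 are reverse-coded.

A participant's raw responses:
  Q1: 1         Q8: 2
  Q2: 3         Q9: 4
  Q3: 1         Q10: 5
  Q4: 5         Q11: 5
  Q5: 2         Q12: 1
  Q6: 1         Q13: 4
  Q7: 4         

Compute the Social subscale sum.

Social items: 3, 5, 7, 10.
Of these, item 5 is reverse-coded; reverse-coded value = 6 − response.
  item 3: 1
  item 5: 6 − 2 = 4
  item 7: 4
  item 10: 5
Sum = 1 + 4 + 4 + 5 = 14

14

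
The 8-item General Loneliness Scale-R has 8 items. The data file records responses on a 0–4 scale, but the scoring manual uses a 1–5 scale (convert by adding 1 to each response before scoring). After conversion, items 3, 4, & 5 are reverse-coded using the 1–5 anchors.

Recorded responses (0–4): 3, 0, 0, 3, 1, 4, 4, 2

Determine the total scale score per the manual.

Convert to 1–5: 4, 1, 1, 4, 2, 5, 5, 3
Reverse-coded (reversed = (1+5) − raw = 6 − raw):
  item 3: 6 − 1 = 5
  item 4: 6 − 4 = 2
  item 5: 6 − 2 = 4
Scored: 4, 1, 5, 2, 4, 5, 5, 3
Total = 29

29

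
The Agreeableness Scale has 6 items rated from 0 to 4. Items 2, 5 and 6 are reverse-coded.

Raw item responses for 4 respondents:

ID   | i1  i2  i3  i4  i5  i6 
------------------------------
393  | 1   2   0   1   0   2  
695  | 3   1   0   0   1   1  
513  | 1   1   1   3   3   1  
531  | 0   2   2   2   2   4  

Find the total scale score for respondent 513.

Respondent 513 raw: 1, 1, 1, 3, 3, 1.
Reverse-coded (reversed = (0+4) − raw = 4 − raw):
  item 1: 1
  item 2: 4 − 1 = 3
  item 3: 1
  item 4: 3
  item 5: 4 − 3 = 1
  item 6: 4 − 1 = 3
Sum = 1 + 3 + 1 + 3 + 1 + 3 = 12

12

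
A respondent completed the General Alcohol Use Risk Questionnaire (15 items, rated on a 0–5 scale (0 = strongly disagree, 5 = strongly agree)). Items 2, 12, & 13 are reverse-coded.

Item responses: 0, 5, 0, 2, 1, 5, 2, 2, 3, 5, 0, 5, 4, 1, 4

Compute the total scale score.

Raw sum = 39. Reverse-coded items: 2, 12, 13; their raw sum = 14.
Each reversal replaces raw with 5 − raw, changing the total by 5 − 2·raw per item.
Total = 39 + 3·5 − 2·14 = 39 + 15 − 28 = 26

26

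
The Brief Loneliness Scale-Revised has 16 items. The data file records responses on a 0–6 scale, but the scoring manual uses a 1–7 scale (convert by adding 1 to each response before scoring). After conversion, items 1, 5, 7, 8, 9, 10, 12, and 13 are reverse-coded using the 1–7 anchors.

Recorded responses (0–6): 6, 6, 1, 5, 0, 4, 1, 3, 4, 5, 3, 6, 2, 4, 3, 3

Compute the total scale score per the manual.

Convert to 1–7: 7, 7, 2, 6, 1, 5, 2, 4, 5, 6, 4, 7, 3, 5, 4, 4
Reverse-coded (on a 1–7 scale, reversed = 8 − raw):
  item 1: 8 − 7 = 1
  item 5: 8 − 1 = 7
  item 7: 8 − 2 = 6
  item 8: 8 − 4 = 4
  item 9: 8 − 5 = 3
  item 10: 8 − 6 = 2
  item 12: 8 − 7 = 1
  item 13: 8 − 3 = 5
Scored: 1, 7, 2, 6, 7, 5, 6, 4, 3, 2, 4, 1, 5, 5, 4, 4
Total = 66

66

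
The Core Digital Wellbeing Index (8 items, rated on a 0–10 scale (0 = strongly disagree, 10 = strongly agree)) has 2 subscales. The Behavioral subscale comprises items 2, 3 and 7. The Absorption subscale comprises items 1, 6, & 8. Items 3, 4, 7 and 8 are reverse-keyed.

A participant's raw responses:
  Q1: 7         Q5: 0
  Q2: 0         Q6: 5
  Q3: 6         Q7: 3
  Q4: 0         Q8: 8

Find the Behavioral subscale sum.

11

Behavioral items: 2, 3, 7.
Of these, items 3 and 7 are reverse-keyed; reverse-coded value = 10 − response.
  item 2: 0
  item 3: 10 − 6 = 4
  item 7: 10 − 3 = 7
Sum = 0 + 4 + 7 = 11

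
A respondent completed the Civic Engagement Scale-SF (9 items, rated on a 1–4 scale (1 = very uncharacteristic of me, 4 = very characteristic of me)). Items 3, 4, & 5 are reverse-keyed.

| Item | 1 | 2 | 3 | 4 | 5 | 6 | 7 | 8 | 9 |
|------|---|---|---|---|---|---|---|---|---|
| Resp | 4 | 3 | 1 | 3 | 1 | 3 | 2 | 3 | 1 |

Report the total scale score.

26

Reverse-coded items (reversed = (1+4) − raw = 5 − raw):
  item 3: 5 − 1 = 4
  item 4: 5 − 3 = 2
  item 5: 5 − 1 = 4
After reverse-coding: 4, 3, 4, 2, 4, 3, 2, 3, 1
Total = 4 + 3 + 4 + 2 + 4 + 3 + 2 + 3 + 1 = 26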